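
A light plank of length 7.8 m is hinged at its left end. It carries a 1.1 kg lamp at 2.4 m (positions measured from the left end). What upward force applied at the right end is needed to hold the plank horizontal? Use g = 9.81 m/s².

F ≈ 3.32 N

Take moments about the left end.
Lamp: 1.1 × 9.81 = 10.79 N down at 2.4 m → arm 2.4 m, τ = 10.79 × 2.4 = 25.9 N·m clockwise.
Net moment of the loads = 25.9 N·m clockwise.
The upward force F acts at the right end, arm 7.8 m, giving F × 7.8 counterclockwise.
Balancing moments: F × 7.8 = 25.9, giving F = 25.9 / 7.8 = 3.32 N.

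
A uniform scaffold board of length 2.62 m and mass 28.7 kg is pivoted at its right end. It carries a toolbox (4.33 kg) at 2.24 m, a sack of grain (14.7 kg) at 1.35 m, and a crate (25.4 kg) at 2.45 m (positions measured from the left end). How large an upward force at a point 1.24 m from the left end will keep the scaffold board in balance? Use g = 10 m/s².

Taking torques about the right end:
Beam weight: 28.7 × 10 = 287 N down at 1.31 m → arm 1.31 m, τ = 287 × 1.31 = 376 N·m counterclockwise.
Toolbox: 4.33 × 10 = 43.3 N down at 2.24 m → arm 0.38 m, τ = 43.3 × 0.38 = 16.45 N·m counterclockwise.
Sack of grain: 14.7 × 10 = 147 N down at 1.35 m → arm 1.27 m, τ = 147 × 1.27 = 186.7 N·m counterclockwise.
Crate: 25.4 × 10 = 254 N down at 2.45 m → arm 0.17 m, τ = 254 × 0.17 = 43.18 N·m counterclockwise.
Net moment of the loads = 622.3 N·m counterclockwise.
The upward force F acts at a point 1.24 m from the left end, arm 1.38 m, giving F × 1.38 clockwise.
Στ = 0 ⇒ F × 1.38 = 622.3 ⇒ F = 622.3 / 1.38 = 451 N.

F ≈ 451 N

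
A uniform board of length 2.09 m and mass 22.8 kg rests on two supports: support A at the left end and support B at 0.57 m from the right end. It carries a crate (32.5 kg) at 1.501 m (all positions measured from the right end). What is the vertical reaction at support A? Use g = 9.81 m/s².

R_A ≈ 265 N

Sum moments about support B (its reaction then has zero moment arm).
Beam weight: 22.8 × 9.81 = 223.7 N down at 1.045 m → arm 0.475 m, τ = 223.7 × 0.475 = 106.3 N·m counterclockwise.
Crate: 32.5 × 9.81 = 318.8 N down at 1.501 m → arm 0.931 m, τ = 318.8 × 0.931 = 296.8 N·m counterclockwise.
Net load moment about support B = 403.1 N·m counterclockwise.
Reaction R at support A is upward at 2.09 m, arm 1.52 m → moment R × 1.52 clockwise.
Setting net torque to zero: R × 1.52 = 403.1 → R = 265 N.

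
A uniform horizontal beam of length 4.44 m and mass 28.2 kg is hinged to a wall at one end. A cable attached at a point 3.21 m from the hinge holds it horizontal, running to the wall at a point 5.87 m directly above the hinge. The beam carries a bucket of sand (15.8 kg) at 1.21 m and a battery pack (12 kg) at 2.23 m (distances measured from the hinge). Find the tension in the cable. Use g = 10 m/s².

Choose the hinge as the axis so the unknown hinge reaction has zero arm there.
Beam weight: 28.2 × 10 = 282 N down at 2.22 m → arm 2.22 m, τ = 282 × 2.22 = 626 N·m clockwise.
Bucket of sand: 15.8 × 10 = 158 N down at 1.21 m → arm 1.21 m, τ = 158 × 1.21 = 191.2 N·m clockwise.
Battery pack: 12 × 10 = 120 N down at 2.23 m → arm 2.23 m, τ = 120 × 2.23 = 267.6 N·m clockwise.
Total clockwise load moment = 1085 N·m.
The cable tension T acts at 3.21 m; only its component perpendicular to the beam, T sinθ, produces torque. sinθ = h/√(h²+d²) = 5.87/√(5.87²+3.21²) = 0.8774.
Setting net torque to zero: T × 3.21 × 0.8774 = 1085 → T = 1085 / 2.816 = 385 N.

T ≈ 385 N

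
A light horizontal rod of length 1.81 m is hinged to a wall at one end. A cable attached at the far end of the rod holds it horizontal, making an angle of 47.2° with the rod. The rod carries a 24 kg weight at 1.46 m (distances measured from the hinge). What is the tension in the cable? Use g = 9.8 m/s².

T ≈ 259 N

Taking torques about the hinge:
Weight: 24 × 9.8 = 235.2 N down at 1.46 m → arm 1.46 m, τ = 235.2 × 1.46 = 343.4 N·m clockwise.
Total clockwise load moment = 343.4 N·m.
The cable tension T acts at 1.81 m; only its component perpendicular to the rod, T sinθ, produces torque. sin 47.2° = 0.7337.
Balancing moments: T × 1.81 × 0.7337 = 343.4, giving T = 343.4 / 1.328 = 259 N.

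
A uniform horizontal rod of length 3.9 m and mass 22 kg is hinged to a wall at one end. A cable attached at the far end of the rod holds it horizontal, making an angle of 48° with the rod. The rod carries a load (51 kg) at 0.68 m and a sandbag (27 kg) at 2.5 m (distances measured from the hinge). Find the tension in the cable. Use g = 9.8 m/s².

T ≈ 491 N

Taking torques about the hinge:
Beam weight: 22 × 9.8 = 215.6 N down at 1.95 m → arm 1.95 m, τ = 215.6 × 1.95 = 420.4 N·m clockwise.
Load: 51 × 9.8 = 499.8 N down at 0.68 m → arm 0.68 m, τ = 499.8 × 0.68 = 339.9 N·m clockwise.
Sandbag: 27 × 9.8 = 264.6 N down at 2.5 m → arm 2.5 m, τ = 264.6 × 2.5 = 661.5 N·m clockwise.
Total clockwise load moment = 1422 N·m.
The cable tension T acts at 3.9 m; only its component perpendicular to the rod, T sinθ, produces torque. sin 48° = 0.7431.
Setting net torque to zero: T × 3.9 × 0.7431 = 1422 → T = 1422 / 2.898 = 491 N.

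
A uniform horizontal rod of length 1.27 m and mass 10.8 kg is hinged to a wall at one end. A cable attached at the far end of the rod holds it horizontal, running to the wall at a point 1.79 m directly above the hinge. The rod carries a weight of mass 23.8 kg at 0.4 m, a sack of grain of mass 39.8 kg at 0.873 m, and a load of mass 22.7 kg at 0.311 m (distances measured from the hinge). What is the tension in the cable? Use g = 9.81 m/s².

Taking torques about the hinge:
Beam weight: 10.8 × 9.81 = 105.9 N down at 0.635 m → arm 0.635 m, τ = 105.9 × 0.635 = 67.25 N·m clockwise.
Weight: 23.8 × 9.81 = 233.5 N down at 0.4 m → arm 0.4 m, τ = 233.5 × 0.4 = 93.4 N·m clockwise.
Sack of grain: 39.8 × 9.81 = 390.4 N down at 0.873 m → arm 0.873 m, τ = 390.4 × 0.873 = 340.8 N·m clockwise.
Load: 22.7 × 9.81 = 222.7 N down at 0.311 m → arm 0.311 m, τ = 222.7 × 0.311 = 69.26 N·m clockwise.
Total clockwise load moment = 570.7 N·m.
The cable tension T acts at 1.27 m; only its component perpendicular to the rod, T sinθ, produces torque. sinθ = h/√(h²+d²) = 1.79/√(1.79²+1.27²) = 0.8156.
For rotational equilibrium, T × 1.27 × 0.8156 = 570.7, so T = 570.7 / 1.036 = 551 N.

T ≈ 551 N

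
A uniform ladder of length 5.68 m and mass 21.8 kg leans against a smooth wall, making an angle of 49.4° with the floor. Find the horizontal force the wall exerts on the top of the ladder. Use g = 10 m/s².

N_wall ≈ 93.4 N

Choose the foot of the ladder as the axis so the floor normal and friction both act there and drop out.
Ladder weight 21.8×10 = 218 N acts at 2.84 m along the ladder; its horizontal arm is 2.84·cos49.4° = 1.848 m → τ = 402.9 N·m clockwise.
Wall normal N acts horizontally at the top; its moment arm is the height L sinθ = 5.68·sin49.4° = 4.313 m, counterclockwise.
Setting net torque to zero: N × 4.313 = 402.9 → N = 93.4 N.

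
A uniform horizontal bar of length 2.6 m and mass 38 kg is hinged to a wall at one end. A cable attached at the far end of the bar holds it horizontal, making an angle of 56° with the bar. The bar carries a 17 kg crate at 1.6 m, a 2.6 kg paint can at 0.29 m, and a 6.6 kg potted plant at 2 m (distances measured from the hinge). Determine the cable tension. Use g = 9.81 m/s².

T ≈ 412 N

Taking torques about the hinge:
Beam weight: 38 × 9.81 = 372.8 N down at 1.3 m → arm 1.3 m, τ = 372.8 × 1.3 = 484.6 N·m clockwise.
Crate: 17 × 9.81 = 166.8 N down at 1.6 m → arm 1.6 m, τ = 166.8 × 1.6 = 266.9 N·m clockwise.
Paint can: 2.6 × 9.81 = 25.51 N down at 0.29 m → arm 0.29 m, τ = 25.51 × 0.29 = 7.398 N·m clockwise.
Potted plant: 6.6 × 9.81 = 64.75 N down at 2 m → arm 2 m, τ = 64.75 × 2 = 129.5 N·m clockwise.
Total clockwise load moment = 888.4 N·m.
The cable tension T acts at 2.6 m; only its component perpendicular to the bar, T sinθ, produces torque. sin 56° = 0.829.
Balancing moments: T × 2.6 × 0.829 = 888.4, giving T = 888.4 / 2.155 = 412 N.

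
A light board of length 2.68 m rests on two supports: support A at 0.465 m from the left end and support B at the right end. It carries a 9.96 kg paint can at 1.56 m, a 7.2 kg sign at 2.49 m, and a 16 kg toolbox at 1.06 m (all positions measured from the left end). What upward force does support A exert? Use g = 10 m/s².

Taking torques about support B:
Paint can: 9.96 × 10 = 99.6 N down at 1.56 m → arm 1.12 m, τ = 99.6 × 1.12 = 111.6 N·m counterclockwise.
Sign: 7.2 × 10 = 72 N down at 2.49 m → arm 0.19 m, τ = 72 × 0.19 = 13.68 N·m counterclockwise.
Toolbox: 16 × 10 = 160 N down at 1.06 m → arm 1.62 m, τ = 160 × 1.62 = 259.2 N·m counterclockwise.
Net load moment about support B = 384.5 N·m counterclockwise.
Reaction R at support A is upward at 0.465 m, arm 2.215 m → moment R × 2.215 clockwise.
Στ = 0 ⇒ R × 2.215 = 384.5 ⇒ R = 174 N.

R_A ≈ 174 N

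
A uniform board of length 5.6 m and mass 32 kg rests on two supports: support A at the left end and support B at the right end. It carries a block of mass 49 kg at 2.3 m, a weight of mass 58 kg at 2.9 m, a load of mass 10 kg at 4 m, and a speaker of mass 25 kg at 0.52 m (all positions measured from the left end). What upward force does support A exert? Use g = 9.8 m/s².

R_A ≈ 964 N

Sum moments about support B (its reaction then has zero moment arm).
Beam weight: 32 × 9.8 = 313.6 N down at 2.8 m → arm 2.8 m, τ = 313.6 × 2.8 = 878.1 N·m counterclockwise.
Block: 49 × 9.8 = 480.2 N down at 2.3 m → arm 3.3 m, τ = 480.2 × 3.3 = 1585 N·m counterclockwise.
Weight: 58 × 9.8 = 568.4 N down at 2.9 m → arm 2.7 m, τ = 568.4 × 2.7 = 1535 N·m counterclockwise.
Load: 10 × 9.8 = 98 N down at 4 m → arm 1.6 m, τ = 98 × 1.6 = 156.8 N·m counterclockwise.
Speaker: 25 × 9.8 = 245 N down at 0.52 m → arm 5.08 m, τ = 245 × 5.08 = 1245 N·m counterclockwise.
Net load moment about support B = 5400 N·m counterclockwise.
Reaction R at support A is upward at 0 m, arm 5.6 m → moment R × 5.6 clockwise.
Balancing moments: R × 5.6 = 5400, giving R = 964 N.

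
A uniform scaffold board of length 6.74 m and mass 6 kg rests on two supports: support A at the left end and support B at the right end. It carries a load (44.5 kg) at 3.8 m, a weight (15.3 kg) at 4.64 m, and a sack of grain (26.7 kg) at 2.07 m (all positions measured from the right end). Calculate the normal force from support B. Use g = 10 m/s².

Sum moments about support A (its reaction then has zero moment arm).
Beam weight: 6 × 10 = 60 N down at 3.37 m → arm 3.37 m, τ = 60 × 3.37 = 202.2 N·m clockwise.
Load: 44.5 × 10 = 445 N down at 3.8 m → arm 2.94 m, τ = 445 × 2.94 = 1308 N·m clockwise.
Weight: 15.3 × 10 = 153 N down at 4.64 m → arm 2.1 m, τ = 153 × 2.1 = 321.3 N·m clockwise.
Sack of grain: 26.7 × 10 = 267 N down at 2.07 m → arm 4.67 m, τ = 267 × 4.67 = 1247 N·m clockwise.
Net load moment about support A = 3078 N·m clockwise.
Reaction R at support B is upward at 0 m, arm 6.74 m → moment R × 6.74 counterclockwise.
For rotational equilibrium, R × 6.74 = 3078, so R = 457 N.

R_B ≈ 457 N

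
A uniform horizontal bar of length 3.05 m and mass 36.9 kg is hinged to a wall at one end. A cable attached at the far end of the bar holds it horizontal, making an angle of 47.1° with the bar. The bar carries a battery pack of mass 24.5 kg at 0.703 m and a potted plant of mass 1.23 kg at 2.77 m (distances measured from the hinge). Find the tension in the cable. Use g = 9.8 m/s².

T ≈ 337 N

Taking torques about the hinge:
Beam weight: 36.9 × 9.8 = 361.6 N down at 1.525 m → arm 1.525 m, τ = 361.6 × 1.525 = 551.4 N·m clockwise.
Battery pack: 24.5 × 9.8 = 240.1 N down at 0.703 m → arm 0.703 m, τ = 240.1 × 0.703 = 168.8 N·m clockwise.
Potted plant: 1.23 × 9.8 = 12.05 N down at 2.77 m → arm 2.77 m, τ = 12.05 × 2.77 = 33.38 N·m clockwise.
Total clockwise load moment = 753.6 N·m.
The cable tension T acts at 3.05 m; only its component perpendicular to the bar, T sinθ, produces torque. sin 47.1° = 0.7325.
Setting net torque to zero: T × 3.05 × 0.7325 = 753.6 → T = 753.6 / 2.234 = 337 N.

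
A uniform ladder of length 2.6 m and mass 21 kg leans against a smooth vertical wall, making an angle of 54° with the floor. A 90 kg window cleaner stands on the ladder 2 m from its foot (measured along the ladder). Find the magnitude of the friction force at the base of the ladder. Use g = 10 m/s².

Taking torques about the foot of the ladder:
Ladder weight 21×10 = 210 N acts at 1.3 m along the ladder; its horizontal arm is 1.3·cos54° = 0.7641 m → τ = 160.5 N·m clockwise.
Window cleaner: 90×10 = 900 N at 2 m → arm 1.176 m → τ = 1058 N·m clockwise.
Wall normal N acts horizontally at the top; its moment arm is the height L sinθ = 2.6·sin54° = 2.103 m, counterclockwise.
Balancing moments: N × 2.103 = 1218, giving N = 579 N.
ΣFx = 0: friction at the foot balances the wall's push, so f = N_wall = 579 N.

f ≈ 579 N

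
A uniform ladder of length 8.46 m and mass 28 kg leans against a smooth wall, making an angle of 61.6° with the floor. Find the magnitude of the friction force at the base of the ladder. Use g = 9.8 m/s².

Taking torques about the foot of the ladder:
Ladder weight 28×9.8 = 274.4 N acts at 4.23 m along the ladder; its horizontal arm is 4.23·cos61.6° = 2.012 m → τ = 552.1 N·m clockwise.
Wall normal N acts horizontally at the top; its moment arm is the height L sinθ = 8.46·sin61.6° = 7.442 m, counterclockwise.
Setting net torque to zero: N × 7.442 = 552.1 → N = 74.2 N.
ΣFx = 0: friction at the foot balances the wall's push, so f = N_wall = 74.2 N.

f ≈ 74.2 N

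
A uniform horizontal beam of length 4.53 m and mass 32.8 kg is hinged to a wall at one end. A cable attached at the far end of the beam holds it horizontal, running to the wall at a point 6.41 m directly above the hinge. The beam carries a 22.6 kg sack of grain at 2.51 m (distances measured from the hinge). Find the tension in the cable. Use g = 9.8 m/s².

T ≈ 347 N

About the hinge:
Beam weight: 32.8 × 9.8 = 321.4 N down at 2.265 m → arm 2.265 m, τ = 321.4 × 2.265 = 728 N·m clockwise.
Sack of grain: 22.6 × 9.8 = 221.5 N down at 2.51 m → arm 2.51 m, τ = 221.5 × 2.51 = 556 N·m clockwise.
Total clockwise load moment = 1284 N·m.
The cable tension T acts at 4.53 m; only its component perpendicular to the beam, T sinθ, produces torque. sinθ = h/√(h²+d²) = 6.41/√(6.41²+4.53²) = 0.8166.
For rotational equilibrium, T × 4.53 × 0.8166 = 1284, so T = 1284 / 3.699 = 347 N.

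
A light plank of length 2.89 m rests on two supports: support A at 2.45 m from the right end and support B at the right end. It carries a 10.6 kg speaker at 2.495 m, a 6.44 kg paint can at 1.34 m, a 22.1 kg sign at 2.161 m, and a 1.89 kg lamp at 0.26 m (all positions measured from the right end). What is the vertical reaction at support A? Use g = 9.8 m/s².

R_A ≈ 333 N

About support B:
Speaker: 10.6 × 9.8 = 103.9 N down at 2.495 m → arm 2.495 m, τ = 103.9 × 2.495 = 259.2 N·m counterclockwise.
Paint can: 6.44 × 9.8 = 63.11 N down at 1.34 m → arm 1.34 m, τ = 63.11 × 1.34 = 84.57 N·m counterclockwise.
Sign: 22.1 × 9.8 = 216.6 N down at 2.161 m → arm 2.161 m, τ = 216.6 × 2.161 = 468.1 N·m counterclockwise.
Lamp: 1.89 × 9.8 = 18.52 N down at 0.26 m → arm 0.26 m, τ = 18.52 × 0.26 = 4.815 N·m counterclockwise.
Net load moment about support B = 816.7 N·m counterclockwise.
Reaction R at support A is upward at 2.45 m, arm 2.45 m → moment R × 2.45 clockwise.
Setting net torque to zero: R × 2.45 = 816.7 → R = 333 N.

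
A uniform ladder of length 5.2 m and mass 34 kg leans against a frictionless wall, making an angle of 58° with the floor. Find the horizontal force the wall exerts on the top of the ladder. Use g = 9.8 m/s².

Take moments about the foot of the ladder.
Ladder weight 34×9.8 = 333.2 N acts at 2.6 m along the ladder; its horizontal arm is 2.6·cos58° = 1.378 m → τ = 459.1 N·m clockwise.
Wall normal N acts horizontally at the top; its moment arm is the height L sinθ = 5.2·sin58° = 4.41 m, counterclockwise.
Setting net torque to zero: N × 4.41 = 459.1 → N = 104 N.

N_wall ≈ 104 N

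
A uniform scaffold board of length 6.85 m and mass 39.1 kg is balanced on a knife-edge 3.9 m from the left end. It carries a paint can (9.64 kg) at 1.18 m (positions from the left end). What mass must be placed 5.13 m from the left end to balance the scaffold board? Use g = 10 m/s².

m ≈ 36.4 kg

About the knife-edge (at 3.9 m from the left end):
Beam weight: 39.1 × 10 = 391 N down at 3.425 m → arm 0.475 m, τ = 391 × 0.475 = 185.7 N·m counterclockwise.
Paint can: 9.64 × 10 = 96.4 N down at 1.18 m → arm 2.72 m, τ = 96.4 × 2.72 = 262.2 N·m counterclockwise.
Net moment of known loads = 447.9 N·m counterclockwise.
An unknown mass m at 5.13 m has arm 1.23 m; its moment is m·g·1.23 clockwise.
For rotational equilibrium, m × 10 × 1.23 = 447.9, so m = 447.9 / (10 × 1.23) = 36.4 kg.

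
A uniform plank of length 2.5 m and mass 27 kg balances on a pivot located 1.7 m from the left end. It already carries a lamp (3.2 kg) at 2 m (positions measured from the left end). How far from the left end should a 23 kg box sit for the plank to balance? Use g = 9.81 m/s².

Taking torques about the pivot (at 1.7 m from the left end):
Beam weight: 27 × 9.81 = 264.9 N down at 1.25 m → arm 0.45 m, τ = 264.9 × 0.45 = 119.2 N·m counterclockwise.
Lamp: 3.2 × 9.81 = 31.39 N down at 2 m → arm 0.3 m, τ = 31.39 × 0.3 = 9.417 N·m clockwise.
Net moment of existing loads = 109.8 N·m counterclockwise.
The box weighs 23 × 9.81 = 225.6 N and must supply an equal clockwise moment, so its lever arm about the pivot is 109.8 / 225.6 = 0.487 m.
That puts it at 1.7 + 0.487 = 2.19 m from the left end.

x ≈ 2.19 m from the left end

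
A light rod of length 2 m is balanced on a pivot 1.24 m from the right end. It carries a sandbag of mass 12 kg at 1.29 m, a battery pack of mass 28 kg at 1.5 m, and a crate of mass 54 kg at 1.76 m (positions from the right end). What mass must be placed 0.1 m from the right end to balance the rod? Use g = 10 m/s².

m ≈ 31.5 kg

Take moments about the pivot (at 1.24 m from the right end).
Sandbag: 12 × 10 = 120 N down at 1.29 m → arm 0.05 m, τ = 120 × 0.05 = 6 N·m counterclockwise.
Battery pack: 28 × 10 = 280 N down at 1.5 m → arm 0.26 m, τ = 280 × 0.26 = 72.8 N·m counterclockwise.
Crate: 54 × 10 = 540 N down at 1.76 m → arm 0.52 m, τ = 540 × 0.52 = 280.8 N·m counterclockwise.
Net moment of known loads = 359.6 N·m counterclockwise.
An unknown mass m at 0.1 m has arm 1.14 m; its moment is m·g·1.14 clockwise.
Balancing moments: m × 10 × 1.14 = 359.6, giving m = 359.6 / (10 × 1.14) = 31.5 kg.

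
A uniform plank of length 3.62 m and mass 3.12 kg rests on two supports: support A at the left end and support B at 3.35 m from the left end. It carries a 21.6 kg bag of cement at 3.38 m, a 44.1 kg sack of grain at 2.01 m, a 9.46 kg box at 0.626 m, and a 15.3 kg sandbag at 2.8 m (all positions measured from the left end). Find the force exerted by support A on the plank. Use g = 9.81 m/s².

R_A ≈ 285 N

Take moments about support B.
Beam weight: 3.12 × 9.81 = 30.61 N down at 1.81 m → arm 1.54 m, τ = 30.61 × 1.54 = 47.14 N·m counterclockwise.
Bag of cement: 21.6 × 9.81 = 211.9 N down at 3.38 m → arm 0.03 m, τ = 211.9 × 0.03 = 6.357 N·m clockwise.
Sack of grain: 44.1 × 9.81 = 432.6 N down at 2.01 m → arm 1.34 m, τ = 432.6 × 1.34 = 579.7 N·m counterclockwise.
Box: 9.46 × 9.81 = 92.8 N down at 0.626 m → arm 2.724 m, τ = 92.8 × 2.724 = 252.8 N·m counterclockwise.
Sandbag: 15.3 × 9.81 = 150.1 N down at 2.8 m → arm 0.55 m, τ = 150.1 × 0.55 = 82.56 N·m counterclockwise.
Net load moment about support B = 955.8 N·m counterclockwise.
Reaction R at support A is upward at 0 m, arm 3.35 m → moment R × 3.35 clockwise.
Setting net torque to zero: R × 3.35 = 955.8 → R = 285 N.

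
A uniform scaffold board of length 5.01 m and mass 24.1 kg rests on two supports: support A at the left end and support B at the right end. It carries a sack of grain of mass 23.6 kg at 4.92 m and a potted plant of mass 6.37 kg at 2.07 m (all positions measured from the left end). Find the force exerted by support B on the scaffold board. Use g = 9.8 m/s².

R_B ≈ 371 N

Taking torques about support A:
Beam weight: 24.1 × 9.8 = 236.2 N down at 2.505 m → arm 2.505 m, τ = 236.2 × 2.505 = 591.7 N·m clockwise.
Sack of grain: 23.6 × 9.8 = 231.3 N down at 4.92 m → arm 4.92 m, τ = 231.3 × 4.92 = 1138 N·m clockwise.
Potted plant: 6.37 × 9.8 = 62.43 N down at 2.07 m → arm 2.07 m, τ = 62.43 × 2.07 = 129.2 N·m clockwise.
Net load moment about support A = 1859 N·m clockwise.
Reaction R at support B is upward at 5.01 m, arm 5.01 m → moment R × 5.01 counterclockwise.
Setting net torque to zero: R × 5.01 = 1859 → R = 371 N.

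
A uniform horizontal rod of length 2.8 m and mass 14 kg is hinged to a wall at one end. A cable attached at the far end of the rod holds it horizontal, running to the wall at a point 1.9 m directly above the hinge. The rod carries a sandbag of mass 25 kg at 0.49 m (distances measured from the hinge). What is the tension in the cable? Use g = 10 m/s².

Taking torques about the hinge:
Beam weight: 14 × 10 = 140 N down at 1.4 m → arm 1.4 m, τ = 140 × 1.4 = 196 N·m clockwise.
Sandbag: 25 × 10 = 250 N down at 0.49 m → arm 0.49 m, τ = 250 × 0.49 = 122.5 N·m clockwise.
Total clockwise load moment = 318.5 N·m.
The cable tension T acts at 2.8 m; only its component perpendicular to the rod, T sinθ, produces torque. sinθ = h/√(h²+d²) = 1.9/√(1.9²+2.8²) = 0.5615.
Στ = 0 ⇒ T × 2.8 × 0.5615 = 318.5 ⇒ T = 318.5 / 1.572 = 203 N.

T ≈ 203 N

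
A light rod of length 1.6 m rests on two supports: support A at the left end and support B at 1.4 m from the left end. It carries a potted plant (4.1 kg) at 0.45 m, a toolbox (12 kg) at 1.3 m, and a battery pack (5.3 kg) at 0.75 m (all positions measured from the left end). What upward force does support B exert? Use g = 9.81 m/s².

R_B ≈ 150 N

About support A:
Potted plant: 4.1 × 9.81 = 40.22 N down at 0.45 m → arm 0.45 m, τ = 40.22 × 0.45 = 18.1 N·m clockwise.
Toolbox: 12 × 9.81 = 117.7 N down at 1.3 m → arm 1.3 m, τ = 117.7 × 1.3 = 153 N·m clockwise.
Battery pack: 5.3 × 9.81 = 51.99 N down at 0.75 m → arm 0.75 m, τ = 51.99 × 0.75 = 38.99 N·m clockwise.
Net load moment about support A = 210.1 N·m clockwise.
Reaction R at support B is upward at 1.4 m, arm 1.4 m → moment R × 1.4 counterclockwise.
Setting net torque to zero: R × 1.4 = 210.1 → R = 150 N.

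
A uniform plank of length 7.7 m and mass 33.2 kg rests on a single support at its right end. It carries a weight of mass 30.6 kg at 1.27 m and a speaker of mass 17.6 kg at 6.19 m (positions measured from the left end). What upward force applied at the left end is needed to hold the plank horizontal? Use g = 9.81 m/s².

F ≈ 447 N

Choose the right end as the axis so the unknown pivot reaction has zero arm there.
Beam weight: 33.2 × 9.81 = 325.7 N down at 3.85 m → arm 3.85 m, τ = 325.7 × 3.85 = 1254 N·m counterclockwise.
Weight: 30.6 × 9.81 = 300.2 N down at 1.27 m → arm 6.43 m, τ = 300.2 × 6.43 = 1930 N·m counterclockwise.
Speaker: 17.6 × 9.81 = 172.7 N down at 6.19 m → arm 1.51 m, τ = 172.7 × 1.51 = 260.8 N·m counterclockwise.
Net moment of the loads = 3445 N·m counterclockwise.
The upward force F acts at the left end, arm 7.7 m, giving F × 7.7 clockwise.
For rotational equilibrium, F × 7.7 = 3445, so F = 3445 / 7.7 = 447 N.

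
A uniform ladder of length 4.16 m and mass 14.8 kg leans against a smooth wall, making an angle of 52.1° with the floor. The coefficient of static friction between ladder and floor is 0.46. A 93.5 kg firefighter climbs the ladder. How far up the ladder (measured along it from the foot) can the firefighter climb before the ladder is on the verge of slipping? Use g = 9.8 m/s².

d ≈ 2.52 m

Sum moments about the foot of the ladder (the floor normal and friction both act there and drop out).
Ladder weight 14.8×9.8 = 145 N acts at 2.08 m along the ladder; its horizontal arm is 2.08·cos52.1° = 1.278 m → τ = 185.3 N·m clockwise.
Firefighter weight 93.5×9.8 = 916.3 N at distance d → arm d·cos52.1° → τ = 916.3·d·0.6143 clockwise.
Wall normal N at the top has arm L sinθ = 3.283 m counterclockwise, so Στ = 0 gives N·3.283 = 185.3 + 562.9·d.
ΣFy = 0 ⇒ N_floor = 1061 N, so the maximum friction is μ_s·N_floor = 0.46×1061 = 488.1 N. ΣFx = 0 ⇒ N_wall = f, so at the slipping point N = 488.1 N.
Substituting: 488.1×3.283 = 185.3 + 562.9·d ⇒ d = (1602 − 185.3) / 562.9 = 2.52 m.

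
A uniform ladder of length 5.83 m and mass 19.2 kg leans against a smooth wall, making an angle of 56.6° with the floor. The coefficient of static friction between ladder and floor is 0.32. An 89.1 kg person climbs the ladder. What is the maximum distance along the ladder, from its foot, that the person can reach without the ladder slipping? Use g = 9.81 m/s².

About the foot of the ladder:
Ladder weight 19.2×9.81 = 188.4 N acts at 2.915 m along the ladder; its horizontal arm is 2.915·cos56.6° = 1.605 m → τ = 302.4 N·m clockwise.
Person weight 89.1×9.81 = 874.1 N at distance d → arm d·cos56.6° → τ = 874.1·d·0.5505 clockwise.
Wall normal N at the top has arm L sinθ = 4.867 m counterclockwise, so Στ = 0 gives N·4.867 = 302.4 + 481.2·d.
ΣFy = 0 ⇒ N_floor = 1062 N, so the maximum friction is μ_s·N_floor = 0.32×1062 = 339.8 N. ΣFx = 0 ⇒ N_wall = f, so at the slipping point N = 339.8 N.
Substituting: 339.8×4.867 = 302.4 + 481.2·d ⇒ d = (1654 − 302.4) / 481.2 = 2.81 m.

d ≈ 2.81 m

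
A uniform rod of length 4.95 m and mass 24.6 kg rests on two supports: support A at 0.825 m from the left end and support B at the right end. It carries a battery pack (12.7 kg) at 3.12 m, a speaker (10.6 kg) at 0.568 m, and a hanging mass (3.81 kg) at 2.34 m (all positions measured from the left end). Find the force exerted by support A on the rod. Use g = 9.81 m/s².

R_A ≈ 334 N

Sum moments about support B (its reaction then has zero moment arm).
Beam weight: 24.6 × 9.81 = 241.3 N down at 2.475 m → arm 2.475 m, τ = 241.3 × 2.475 = 597.2 N·m counterclockwise.
Battery pack: 12.7 × 9.81 = 124.6 N down at 3.12 m → arm 1.83 m, τ = 124.6 × 1.83 = 228 N·m counterclockwise.
Speaker: 10.6 × 9.81 = 104 N down at 0.568 m → arm 4.382 m, τ = 104 × 4.382 = 455.7 N·m counterclockwise.
Hanging mass: 3.81 × 9.81 = 37.38 N down at 2.34 m → arm 2.61 m, τ = 37.38 × 2.61 = 97.56 N·m counterclockwise.
Net load moment about support B = 1378 N·m counterclockwise.
Reaction R at support A is upward at 0.825 m, arm 4.125 m → moment R × 4.125 clockwise.
Setting net torque to zero: R × 4.125 = 1378 → R = 334 N.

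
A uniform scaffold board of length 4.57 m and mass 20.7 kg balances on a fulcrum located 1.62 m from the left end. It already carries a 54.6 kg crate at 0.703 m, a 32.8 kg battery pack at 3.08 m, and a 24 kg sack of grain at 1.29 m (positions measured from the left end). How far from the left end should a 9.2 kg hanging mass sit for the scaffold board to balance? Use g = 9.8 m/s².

x ≈ 1.22 m from the left end

Taking torques about the fulcrum (at 1.62 m from the left end):
Beam weight: 20.7 × 9.8 = 202.9 N down at 2.285 m → arm 0.665 m, τ = 202.9 × 0.665 = 134.9 N·m clockwise.
Crate: 54.6 × 9.8 = 535.1 N down at 0.703 m → arm 0.917 m, τ = 535.1 × 0.917 = 490.7 N·m counterclockwise.
Battery pack: 32.8 × 9.8 = 321.4 N down at 3.08 m → arm 1.46 m, τ = 321.4 × 1.46 = 469.2 N·m clockwise.
Sack of grain: 24 × 9.8 = 235.2 N down at 1.29 m → arm 0.33 m, τ = 235.2 × 0.33 = 77.62 N·m counterclockwise.
Net moment of existing loads = 35.78 N·m clockwise.
The hanging mass weighs 9.2 × 9.8 = 90.16 N and must supply an equal counterclockwise moment, so its lever arm about the fulcrum is 35.78 / 90.16 = 0.397 m.
That puts it at 1.62 − 0.397 = 1.22 m from the left end.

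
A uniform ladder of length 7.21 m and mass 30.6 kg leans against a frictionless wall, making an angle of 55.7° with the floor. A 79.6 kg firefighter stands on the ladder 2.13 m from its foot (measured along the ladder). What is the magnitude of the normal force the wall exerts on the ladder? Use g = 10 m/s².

N_wall ≈ 265 N

About the foot of the ladder:
Ladder weight 30.6×10 = 306 N acts at 3.605 m along the ladder; its horizontal arm is 3.605·cos55.7° = 2.032 m → τ = 621.8 N·m clockwise.
Firefighter: 79.6×10 = 796 N at 2.13 m → arm 1.2 m → τ = 955.2 N·m clockwise.
Wall normal N acts horizontally at the top; its moment arm is the height L sinθ = 7.21·sin55.7° = 5.956 m, counterclockwise.
For rotational equilibrium, N × 5.956 = 1577, so N = 265 N.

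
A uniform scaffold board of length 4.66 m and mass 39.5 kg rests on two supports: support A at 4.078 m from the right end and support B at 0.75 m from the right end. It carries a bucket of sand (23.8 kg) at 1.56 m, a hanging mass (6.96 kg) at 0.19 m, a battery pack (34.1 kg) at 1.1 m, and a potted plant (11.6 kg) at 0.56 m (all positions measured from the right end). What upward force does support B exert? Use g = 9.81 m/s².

R_B ≈ 880 N

Take moments about support A.
Beam weight: 39.5 × 9.81 = 387.5 N down at 2.33 m → arm 1.748 m, τ = 387.5 × 1.748 = 677.4 N·m clockwise.
Bucket of sand: 23.8 × 9.81 = 233.5 N down at 1.56 m → arm 2.518 m, τ = 233.5 × 2.518 = 588 N·m clockwise.
Hanging mass: 6.96 × 9.81 = 68.28 N down at 0.19 m → arm 3.888 m, τ = 68.28 × 3.888 = 265.5 N·m clockwise.
Battery pack: 34.1 × 9.81 = 334.5 N down at 1.1 m → arm 2.978 m, τ = 334.5 × 2.978 = 996.1 N·m clockwise.
Potted plant: 11.6 × 9.81 = 113.8 N down at 0.56 m → arm 3.518 m, τ = 113.8 × 3.518 = 400.3 N·m clockwise.
Net load moment about support A = 2927 N·m clockwise.
Reaction R at support B is upward at 0.75 m, arm 3.328 m → moment R × 3.328 counterclockwise.
For rotational equilibrium, R × 3.328 = 2927, so R = 880 N.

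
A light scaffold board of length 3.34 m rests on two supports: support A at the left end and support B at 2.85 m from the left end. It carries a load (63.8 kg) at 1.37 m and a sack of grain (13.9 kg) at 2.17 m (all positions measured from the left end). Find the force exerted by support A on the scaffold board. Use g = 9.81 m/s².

Choose support B as the axis so its reaction then has zero moment arm.
Load: 63.8 × 9.81 = 625.9 N down at 1.37 m → arm 1.48 m, τ = 625.9 × 1.48 = 926.3 N·m counterclockwise.
Sack of grain: 13.9 × 9.81 = 136.4 N down at 2.17 m → arm 0.68 m, τ = 136.4 × 0.68 = 92.75 N·m counterclockwise.
Net load moment about support B = 1019 N·m counterclockwise.
Reaction R at support A is upward at 0 m, arm 2.85 m → moment R × 2.85 clockwise.
Setting net torque to zero: R × 2.85 = 1019 → R = 358 N.

R_A ≈ 358 N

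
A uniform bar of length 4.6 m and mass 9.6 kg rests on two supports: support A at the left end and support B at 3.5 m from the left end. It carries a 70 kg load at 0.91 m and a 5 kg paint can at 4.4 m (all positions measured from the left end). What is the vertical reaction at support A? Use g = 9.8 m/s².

Sum moments about support B (its reaction then has zero moment arm).
Beam weight: 9.6 × 9.8 = 94.08 N down at 2.3 m → arm 1.2 m, τ = 94.08 × 1.2 = 112.9 N·m counterclockwise.
Load: 70 × 9.8 = 686 N down at 0.91 m → arm 2.59 m, τ = 686 × 2.59 = 1777 N·m counterclockwise.
Paint can: 5 × 9.8 = 49 N down at 4.4 m → arm 0.9 m, τ = 49 × 0.9 = 44.1 N·m clockwise.
Net load moment about support B = 1846 N·m counterclockwise.
Reaction R at support A is upward at 0 m, arm 3.5 m → moment R × 3.5 clockwise.
Setting net torque to zero: R × 3.5 = 1846 → R = 527 N.

R_A ≈ 527 N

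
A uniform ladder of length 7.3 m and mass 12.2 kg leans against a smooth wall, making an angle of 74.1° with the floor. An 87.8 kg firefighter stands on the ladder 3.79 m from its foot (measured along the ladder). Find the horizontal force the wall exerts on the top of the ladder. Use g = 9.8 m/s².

N_wall ≈ 144 N

Take moments about the foot of the ladder.
Ladder weight 12.2×9.8 = 119.6 N acts at 3.65 m along the ladder; its horizontal arm is 3.65·cos74.1° = 1 m → τ = 119.6 N·m clockwise.
Firefighter: 87.8×9.8 = 860.4 N at 3.79 m → arm 1.038 m → τ = 893.1 N·m clockwise.
Wall normal N acts horizontally at the top; its moment arm is the height L sinθ = 7.3·sin74.1° = 7.021 m, counterclockwise.
Setting net torque to zero: N × 7.021 = 1013 → N = 144 N.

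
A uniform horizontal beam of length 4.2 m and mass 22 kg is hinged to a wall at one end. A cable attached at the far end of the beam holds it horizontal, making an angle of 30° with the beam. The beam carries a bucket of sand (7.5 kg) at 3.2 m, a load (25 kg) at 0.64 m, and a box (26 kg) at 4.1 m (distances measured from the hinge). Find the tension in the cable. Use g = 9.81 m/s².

T ≈ 901 N

Choose the hinge as the axis so the unknown hinge reaction has zero arm there.
Beam weight: 22 × 9.81 = 215.8 N down at 2.1 m → arm 2.1 m, τ = 215.8 × 2.1 = 453.2 N·m clockwise.
Bucket of sand: 7.5 × 9.81 = 73.58 N down at 3.2 m → arm 3.2 m, τ = 73.58 × 3.2 = 235.5 N·m clockwise.
Load: 25 × 9.81 = 245.2 N down at 0.64 m → arm 0.64 m, τ = 245.2 × 0.64 = 156.9 N·m clockwise.
Box: 26 × 9.81 = 255.1 N down at 4.1 m → arm 4.1 m, τ = 255.1 × 4.1 = 1046 N·m clockwise.
Total clockwise load moment = 1892 N·m.
The cable tension T acts at 4.2 m; only its component perpendicular to the beam, T sinθ, produces torque. sin 30° = 0.5.
For rotational equilibrium, T × 4.2 × 0.5 = 1892, so T = 1892 / 2.1 = 901 N.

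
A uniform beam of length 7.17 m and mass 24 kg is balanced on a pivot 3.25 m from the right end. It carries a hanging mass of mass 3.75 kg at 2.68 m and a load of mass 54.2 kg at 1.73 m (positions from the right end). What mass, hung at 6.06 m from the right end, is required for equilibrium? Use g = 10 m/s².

Sum moments about the pivot (at 3.25 m from the right end) (the support reaction has zero arm there).
Beam weight: 24 × 10 = 240 N down at 3.585 m → arm 0.335 m, τ = 240 × 0.335 = 80.4 N·m counterclockwise.
Hanging mass: 3.75 × 10 = 37.5 N down at 2.68 m → arm 0.57 m, τ = 37.5 × 0.57 = 21.37 N·m clockwise.
Load: 54.2 × 10 = 542 N down at 1.73 m → arm 1.52 m, τ = 542 × 1.52 = 823.8 N·m clockwise.
Net moment of known loads = 764.8 N·m clockwise.
An unknown mass m at 6.06 m has arm 2.81 m; its moment is m·g·2.81 counterclockwise.
Balancing moments: m × 10 × 2.81 = 764.8, giving m = 764.8 / (10 × 2.81) = 27.2 kg.

m ≈ 27.2 kg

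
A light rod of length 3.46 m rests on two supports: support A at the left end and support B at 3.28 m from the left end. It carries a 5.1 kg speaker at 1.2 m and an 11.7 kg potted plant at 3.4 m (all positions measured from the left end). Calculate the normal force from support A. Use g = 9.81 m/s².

Sum moments about support B (its reaction then has zero moment arm).
Speaker: 5.1 × 9.81 = 50.03 N down at 1.2 m → arm 2.08 m, τ = 50.03 × 2.08 = 104.1 N·m counterclockwise.
Potted plant: 11.7 × 9.81 = 114.8 N down at 3.4 m → arm 0.12 m, τ = 114.8 × 0.12 = 13.78 N·m clockwise.
Net load moment about support B = 90.32 N·m counterclockwise.
Reaction R at support A is upward at 0 m, arm 3.28 m → moment R × 3.28 clockwise.
Στ = 0 ⇒ R × 3.28 = 90.32 ⇒ R = 27.5 N.

R_A ≈ 27.5 N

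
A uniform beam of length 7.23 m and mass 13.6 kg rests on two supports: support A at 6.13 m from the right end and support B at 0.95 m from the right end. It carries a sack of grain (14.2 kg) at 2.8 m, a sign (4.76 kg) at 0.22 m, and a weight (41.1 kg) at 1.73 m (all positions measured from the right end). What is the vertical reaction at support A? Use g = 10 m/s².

Sum moments about support B (its reaction then has zero moment arm).
Beam weight: 13.6 × 10 = 136 N down at 3.615 m → arm 2.665 m, τ = 136 × 2.665 = 362.4 N·m counterclockwise.
Sack of grain: 14.2 × 10 = 142 N down at 2.8 m → arm 1.85 m, τ = 142 × 1.85 = 262.7 N·m counterclockwise.
Sign: 4.76 × 10 = 47.6 N down at 0.22 m → arm 0.73 m, τ = 47.6 × 0.73 = 34.75 N·m clockwise.
Weight: 41.1 × 10 = 411 N down at 1.73 m → arm 0.78 m, τ = 411 × 0.78 = 320.6 N·m counterclockwise.
Net load moment about support B = 910.9 N·m counterclockwise.
Reaction R at support A is upward at 6.13 m, arm 5.18 m → moment R × 5.18 clockwise.
Στ = 0 ⇒ R × 5.18 = 910.9 ⇒ R = 176 N.

R_A ≈ 176 N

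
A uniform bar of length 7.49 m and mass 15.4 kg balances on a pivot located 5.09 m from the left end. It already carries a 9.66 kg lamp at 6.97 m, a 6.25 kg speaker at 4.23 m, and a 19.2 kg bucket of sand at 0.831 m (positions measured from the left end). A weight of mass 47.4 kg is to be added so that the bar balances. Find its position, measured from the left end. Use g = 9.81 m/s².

x ≈ 6.98 m from the left end

Choose the pivot (at 5.09 m from the left end) as the axis so the support reaction has zero arm there.
Beam weight: 15.4 × 9.81 = 151.1 N down at 3.745 m → arm 1.345 m, τ = 151.1 × 1.345 = 203.2 N·m counterclockwise.
Lamp: 9.66 × 9.81 = 94.76 N down at 6.97 m → arm 1.88 m, τ = 94.76 × 1.88 = 178.1 N·m clockwise.
Speaker: 6.25 × 9.81 = 61.31 N down at 4.23 m → arm 0.86 m, τ = 61.31 × 0.86 = 52.73 N·m counterclockwise.
Bucket of sand: 19.2 × 9.81 = 188.4 N down at 0.831 m → arm 4.259 m, τ = 188.4 × 4.259 = 802.4 N·m counterclockwise.
Net moment of existing loads = 880.2 N·m counterclockwise.
The weight weighs 47.4 × 9.81 = 465 N and must supply an equal clockwise moment, so its lever arm about the pivot is 880.2 / 465 = 1.89 m.
That puts it at 5.09 + 1.89 = 6.98 m from the left end.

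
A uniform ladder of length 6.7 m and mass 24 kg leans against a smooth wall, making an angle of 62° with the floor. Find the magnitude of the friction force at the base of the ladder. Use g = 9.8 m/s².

Choose the foot of the ladder as the axis so the floor normal and friction both act there and drop out.
Ladder weight 24×9.8 = 235.2 N acts at 3.35 m along the ladder; its horizontal arm is 3.35·cos62° = 1.573 m → τ = 370 N·m clockwise.
Wall normal N acts horizontally at the top; its moment arm is the height L sinθ = 6.7·sin62° = 5.916 m, counterclockwise.
Setting net torque to zero: N × 5.916 = 370 → N = 62.5 N.
ΣFx = 0: friction at the foot balances the wall's push, so f = N_wall = 62.5 N.

f ≈ 62.5 N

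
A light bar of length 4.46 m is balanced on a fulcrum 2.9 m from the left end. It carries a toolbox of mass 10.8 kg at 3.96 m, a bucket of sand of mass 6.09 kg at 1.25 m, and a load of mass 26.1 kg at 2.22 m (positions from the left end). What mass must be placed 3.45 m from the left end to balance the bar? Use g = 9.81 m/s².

m ≈ 29.7 kg

Take moments about the fulcrum (at 2.9 m from the left end).
Toolbox: 10.8 × 9.81 = 105.9 N down at 3.96 m → arm 1.06 m, τ = 105.9 × 1.06 = 112.3 N·m clockwise.
Bucket of sand: 6.09 × 9.81 = 59.74 N down at 1.25 m → arm 1.65 m, τ = 59.74 × 1.65 = 98.57 N·m counterclockwise.
Load: 26.1 × 9.81 = 256 N down at 2.22 m → arm 0.68 m, τ = 256 × 0.68 = 174.1 N·m counterclockwise.
Net moment of known loads = 160.4 N·m counterclockwise.
An unknown mass m at 3.45 m has arm 0.55 m; its moment is m·g·0.55 clockwise.
Στ = 0 ⇒ m × 9.81 × 0.55 = 160.4 ⇒ m = 160.4 / (9.81 × 0.55) = 29.7 kg.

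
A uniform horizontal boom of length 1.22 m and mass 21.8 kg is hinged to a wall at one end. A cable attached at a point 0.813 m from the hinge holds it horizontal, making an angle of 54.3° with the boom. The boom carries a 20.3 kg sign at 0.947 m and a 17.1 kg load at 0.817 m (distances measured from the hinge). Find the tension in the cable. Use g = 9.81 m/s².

T ≈ 691 N

About the hinge:
Beam weight: 21.8 × 9.81 = 213.9 N down at 0.61 m → arm 0.61 m, τ = 213.9 × 0.61 = 130.5 N·m clockwise.
Sign: 20.3 × 9.81 = 199.1 N down at 0.947 m → arm 0.947 m, τ = 199.1 × 0.947 = 188.5 N·m clockwise.
Load: 17.1 × 9.81 = 167.8 N down at 0.817 m → arm 0.817 m, τ = 167.8 × 0.817 = 137.1 N·m clockwise.
Total clockwise load moment = 456.1 N·m.
The cable tension T acts at 0.813 m; only its component perpendicular to the boom, T sinθ, produces torque. sin 54.3° = 0.8121.
Setting net torque to zero: T × 0.813 × 0.8121 = 456.1 → T = 456.1 / 0.6602 = 691 N.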